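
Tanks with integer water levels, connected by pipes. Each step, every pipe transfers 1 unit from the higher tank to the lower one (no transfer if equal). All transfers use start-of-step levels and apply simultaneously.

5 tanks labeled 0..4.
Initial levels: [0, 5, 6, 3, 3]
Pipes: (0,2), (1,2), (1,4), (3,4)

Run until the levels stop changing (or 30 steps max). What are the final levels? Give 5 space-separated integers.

Step 1: flows [2->0,2->1,1->4,3=4] -> levels [1 5 4 3 4]
Step 2: flows [2->0,1->2,1->4,4->3] -> levels [2 3 4 4 4]
Step 3: flows [2->0,2->1,4->1,3=4] -> levels [3 5 2 4 3]
Step 4: flows [0->2,1->2,1->4,3->4] -> levels [2 3 4 3 5]
Step 5: flows [2->0,2->1,4->1,4->3] -> levels [3 5 2 4 3]
  -> period-2 cycle: step 5 state = step 3 state; never stabilizes
  -> state at step 30: (30-3) mod 2 = 1, same as step 4 -> [2 3 4 3 5]

Answer: 2 3 4 3 5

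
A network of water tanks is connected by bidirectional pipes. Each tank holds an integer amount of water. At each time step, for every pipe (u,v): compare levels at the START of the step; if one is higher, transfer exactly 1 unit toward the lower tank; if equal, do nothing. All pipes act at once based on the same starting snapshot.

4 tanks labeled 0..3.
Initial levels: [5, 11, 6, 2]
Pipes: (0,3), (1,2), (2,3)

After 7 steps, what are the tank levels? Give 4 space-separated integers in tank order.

Answer: 6 6 7 5

Derivation:
Step 1: flows [0->3,1->2,2->3] -> levels [4 10 6 4]
Step 2: flows [0=3,1->2,2->3] -> levels [4 9 6 5]
Step 3: flows [3->0,1->2,2->3] -> levels [5 8 6 5]
Step 4: flows [0=3,1->2,2->3] -> levels [5 7 6 6]
Step 5: flows [3->0,1->2,2=3] -> levels [6 6 7 5]
Step 6: flows [0->3,2->1,2->3] -> levels [5 7 5 7]
Step 7: flows [3->0,1->2,3->2] -> levels [6 6 7 5]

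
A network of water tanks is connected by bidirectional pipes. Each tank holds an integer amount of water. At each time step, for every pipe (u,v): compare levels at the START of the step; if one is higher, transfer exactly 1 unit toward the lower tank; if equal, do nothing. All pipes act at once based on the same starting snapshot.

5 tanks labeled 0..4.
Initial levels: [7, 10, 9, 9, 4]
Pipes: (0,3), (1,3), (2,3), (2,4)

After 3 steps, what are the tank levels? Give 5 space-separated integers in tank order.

Step 1: flows [3->0,1->3,2=3,2->4] -> levels [8 9 8 9 5]
Step 2: flows [3->0,1=3,3->2,2->4] -> levels [9 9 8 7 6]
Step 3: flows [0->3,1->3,2->3,2->4] -> levels [8 8 6 10 7]

Answer: 8 8 6 10 7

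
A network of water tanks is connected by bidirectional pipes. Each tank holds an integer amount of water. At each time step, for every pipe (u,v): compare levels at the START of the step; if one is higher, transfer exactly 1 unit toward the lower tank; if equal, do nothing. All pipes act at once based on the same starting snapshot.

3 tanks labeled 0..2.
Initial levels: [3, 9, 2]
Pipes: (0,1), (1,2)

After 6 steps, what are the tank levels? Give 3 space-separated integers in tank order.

Step 1: flows [1->0,1->2] -> levels [4 7 3]
Step 2: flows [1->0,1->2] -> levels [5 5 4]
Step 3: flows [0=1,1->2] -> levels [5 4 5]
Step 4: flows [0->1,2->1] -> levels [4 6 4]
Step 5: flows [1->0,1->2] -> levels [5 4 5]
  -> period-2 cycle: step 5 state = step 3 state
  -> state at step 6: (6-3) mod 2 = 1, same as step 4 -> [4 6 4]

Answer: 4 6 4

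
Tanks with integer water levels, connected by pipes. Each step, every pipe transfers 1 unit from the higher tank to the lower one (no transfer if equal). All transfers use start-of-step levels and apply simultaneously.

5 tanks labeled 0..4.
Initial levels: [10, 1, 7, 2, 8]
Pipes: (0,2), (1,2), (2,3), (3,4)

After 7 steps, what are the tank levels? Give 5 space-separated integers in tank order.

Answer: 5 5 7 5 6

Derivation:
Step 1: flows [0->2,2->1,2->3,4->3] -> levels [9 2 6 4 7]
Step 2: flows [0->2,2->1,2->3,4->3] -> levels [8 3 5 6 6]
Step 3: flows [0->2,2->1,3->2,3=4] -> levels [7 4 6 5 6]
Step 4: flows [0->2,2->1,2->3,4->3] -> levels [6 5 5 7 5]
Step 5: flows [0->2,1=2,3->2,3->4] -> levels [5 5 7 5 6]
Step 6: flows [2->0,2->1,2->3,4->3] -> levels [6 6 4 7 5]
Step 7: flows [0->2,1->2,3->2,3->4] -> levels [5 5 7 5 6]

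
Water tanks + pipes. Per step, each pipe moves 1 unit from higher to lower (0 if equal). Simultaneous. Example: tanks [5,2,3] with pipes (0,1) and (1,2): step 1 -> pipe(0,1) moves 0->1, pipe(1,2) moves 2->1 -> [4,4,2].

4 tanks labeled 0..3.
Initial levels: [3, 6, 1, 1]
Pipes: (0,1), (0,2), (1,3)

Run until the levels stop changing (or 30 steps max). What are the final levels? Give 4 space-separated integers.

Step 1: flows [1->0,0->2,1->3] -> levels [3 4 2 2]
Step 2: flows [1->0,0->2,1->3] -> levels [3 2 3 3]
Step 3: flows [0->1,0=2,3->1] -> levels [2 4 3 2]
Step 4: flows [1->0,2->0,1->3] -> levels [4 2 2 3]
Step 5: flows [0->1,0->2,3->1] -> levels [2 4 3 2]
  -> period-2 cycle: step 5 state = step 3 state; never stabilizes
  -> state at step 30: (30-3) mod 2 = 1, same as step 4 -> [4 2 2 3]

Answer: 4 2 2 3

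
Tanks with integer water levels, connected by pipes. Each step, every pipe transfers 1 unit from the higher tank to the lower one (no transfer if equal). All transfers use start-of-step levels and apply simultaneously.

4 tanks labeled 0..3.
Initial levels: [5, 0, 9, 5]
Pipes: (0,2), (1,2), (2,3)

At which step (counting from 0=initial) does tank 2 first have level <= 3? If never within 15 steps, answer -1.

Answer: 4

Derivation:
Step 1: flows [2->0,2->1,2->3] -> levels [6 1 6 6]
Step 2: flows [0=2,2->1,2=3] -> levels [6 2 5 6]
Step 3: flows [0->2,2->1,3->2] -> levels [5 3 6 5]
Step 4: flows [2->0,2->1,2->3] -> levels [6 4 3 6]
Tank 2 first reaches <=3 at step 4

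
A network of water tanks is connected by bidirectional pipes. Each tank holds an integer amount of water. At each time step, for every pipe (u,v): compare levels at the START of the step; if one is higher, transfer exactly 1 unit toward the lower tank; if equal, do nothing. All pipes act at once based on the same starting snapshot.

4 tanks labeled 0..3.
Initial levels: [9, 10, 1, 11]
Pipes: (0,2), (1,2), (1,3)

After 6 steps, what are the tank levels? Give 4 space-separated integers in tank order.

Step 1: flows [0->2,1->2,3->1] -> levels [8 10 3 10]
Step 2: flows [0->2,1->2,1=3] -> levels [7 9 5 10]
Step 3: flows [0->2,1->2,3->1] -> levels [6 9 7 9]
Step 4: flows [2->0,1->2,1=3] -> levels [7 8 7 9]
Step 5: flows [0=2,1->2,3->1] -> levels [7 8 8 8]
Step 6: flows [2->0,1=2,1=3] -> levels [8 8 7 8]

Answer: 8 8 7 8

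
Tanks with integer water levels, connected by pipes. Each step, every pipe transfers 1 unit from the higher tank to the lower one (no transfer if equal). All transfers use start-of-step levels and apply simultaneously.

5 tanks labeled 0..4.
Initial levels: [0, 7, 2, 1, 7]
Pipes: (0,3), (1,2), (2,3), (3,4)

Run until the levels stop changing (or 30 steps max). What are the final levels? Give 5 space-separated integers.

Step 1: flows [3->0,1->2,2->3,4->3] -> levels [1 6 2 2 6]
Step 2: flows [3->0,1->2,2=3,4->3] -> levels [2 5 3 2 5]
Step 3: flows [0=3,1->2,2->3,4->3] -> levels [2 4 3 4 4]
Step 4: flows [3->0,1->2,3->2,3=4] -> levels [3 3 5 2 4]
Step 5: flows [0->3,2->1,2->3,4->3] -> levels [2 4 3 5 3]
Step 6: flows [3->0,1->2,3->2,3->4] -> levels [3 3 5 2 4]
  -> period-2 cycle: step 6 state = step 4 state; never stabilizes
  -> state at step 30: (30-4) mod 2 = 0, same as step 4 -> [3 3 5 2 4]

Answer: 3 3 5 2 4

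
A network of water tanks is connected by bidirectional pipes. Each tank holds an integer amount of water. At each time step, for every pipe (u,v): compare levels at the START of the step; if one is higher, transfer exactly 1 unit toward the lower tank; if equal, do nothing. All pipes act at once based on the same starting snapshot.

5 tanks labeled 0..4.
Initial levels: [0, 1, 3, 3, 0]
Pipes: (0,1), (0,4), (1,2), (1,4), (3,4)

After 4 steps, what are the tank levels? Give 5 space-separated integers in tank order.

Step 1: flows [1->0,0=4,2->1,1->4,3->4] -> levels [1 0 2 2 2]
Step 2: flows [0->1,4->0,2->1,4->1,3=4] -> levels [1 3 1 2 0]
Step 3: flows [1->0,0->4,1->2,1->4,3->4] -> levels [1 0 2 1 3]
Step 4: flows [0->1,4->0,2->1,4->1,4->3] -> levels [1 3 1 2 0]

Answer: 1 3 1 2 0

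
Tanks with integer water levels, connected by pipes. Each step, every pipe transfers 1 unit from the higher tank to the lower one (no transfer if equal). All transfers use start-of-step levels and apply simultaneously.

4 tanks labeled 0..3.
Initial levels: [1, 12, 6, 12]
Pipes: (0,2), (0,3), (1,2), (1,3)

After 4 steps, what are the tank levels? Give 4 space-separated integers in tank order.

Step 1: flows [2->0,3->0,1->2,1=3] -> levels [3 11 6 11]
Step 2: flows [2->0,3->0,1->2,1=3] -> levels [5 10 6 10]
Step 3: flows [2->0,3->0,1->2,1=3] -> levels [7 9 6 9]
Step 4: flows [0->2,3->0,1->2,1=3] -> levels [7 8 8 8]

Answer: 7 8 8 8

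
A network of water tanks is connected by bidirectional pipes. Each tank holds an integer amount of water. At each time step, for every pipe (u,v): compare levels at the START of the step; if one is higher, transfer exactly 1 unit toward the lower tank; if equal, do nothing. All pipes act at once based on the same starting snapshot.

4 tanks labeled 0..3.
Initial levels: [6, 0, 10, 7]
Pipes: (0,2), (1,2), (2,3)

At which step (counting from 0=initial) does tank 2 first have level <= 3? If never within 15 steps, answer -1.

Answer: -1

Derivation:
Step 1: flows [2->0,2->1,2->3] -> levels [7 1 7 8]
Step 2: flows [0=2,2->1,3->2] -> levels [7 2 7 7]
Step 3: flows [0=2,2->1,2=3] -> levels [7 3 6 7]
Step 4: flows [0->2,2->1,3->2] -> levels [6 4 7 6]
Step 5: flows [2->0,2->1,2->3] -> levels [7 5 4 7]
Step 6: flows [0->2,1->2,3->2] -> levels [6 4 7 6]
  -> period-2 cycle (repeats step 4); tank 2 never drops to <=3
Tank 2 never reaches <=3 within 15 steps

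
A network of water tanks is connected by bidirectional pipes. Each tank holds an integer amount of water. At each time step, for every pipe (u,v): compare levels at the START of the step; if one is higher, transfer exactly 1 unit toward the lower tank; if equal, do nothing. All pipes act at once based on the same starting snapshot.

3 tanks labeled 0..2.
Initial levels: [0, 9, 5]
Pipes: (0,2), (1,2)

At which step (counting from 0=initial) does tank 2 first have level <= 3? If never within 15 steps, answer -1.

Answer: -1

Derivation:
Step 1: flows [2->0,1->2] -> levels [1 8 5]
Step 2: flows [2->0,1->2] -> levels [2 7 5]
Step 3: flows [2->0,1->2] -> levels [3 6 5]
Step 4: flows [2->0,1->2] -> levels [4 5 5]
Step 5: flows [2->0,1=2] -> levels [5 5 4]
Step 6: flows [0->2,1->2] -> levels [4 4 6]
Step 7: flows [2->0,2->1] -> levels [5 5 4]
  -> period-2 cycle (repeats step 5); tank 2 never drops to <=3
Tank 2 never reaches <=3 within 15 steps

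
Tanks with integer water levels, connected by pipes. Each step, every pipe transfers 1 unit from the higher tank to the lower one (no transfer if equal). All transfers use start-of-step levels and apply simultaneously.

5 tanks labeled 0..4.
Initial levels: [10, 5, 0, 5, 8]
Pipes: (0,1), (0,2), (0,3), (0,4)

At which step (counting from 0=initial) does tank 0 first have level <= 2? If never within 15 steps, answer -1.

Answer: -1

Derivation:
Step 1: flows [0->1,0->2,0->3,0->4] -> levels [6 6 1 6 9]
Step 2: flows [0=1,0->2,0=3,4->0] -> levels [6 6 2 6 8]
Step 3: flows [0=1,0->2,0=3,4->0] -> levels [6 6 3 6 7]
Step 4: flows [0=1,0->2,0=3,4->0] -> levels [6 6 4 6 6]
Step 5: flows [0=1,0->2,0=3,0=4] -> levels [5 6 5 6 6]
Step 6: flows [1->0,0=2,3->0,4->0] -> levels [8 5 5 5 5]
Step 7: flows [0->1,0->2,0->3,0->4] -> levels [4 6 6 6 6]
Step 8: flows [1->0,2->0,3->0,4->0] -> levels [8 5 5 5 5]
  -> period-2 cycle (repeats step 6); tank 0 never drops to <=2
Tank 0 never reaches <=2 within 15 steps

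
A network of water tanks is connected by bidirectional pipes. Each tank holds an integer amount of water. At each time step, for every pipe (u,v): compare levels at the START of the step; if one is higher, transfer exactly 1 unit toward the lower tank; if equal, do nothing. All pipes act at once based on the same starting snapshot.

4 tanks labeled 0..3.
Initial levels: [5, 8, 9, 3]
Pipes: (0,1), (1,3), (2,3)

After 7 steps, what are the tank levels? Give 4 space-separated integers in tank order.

Step 1: flows [1->0,1->3,2->3] -> levels [6 6 8 5]
Step 2: flows [0=1,1->3,2->3] -> levels [6 5 7 7]
Step 3: flows [0->1,3->1,2=3] -> levels [5 7 7 6]
Step 4: flows [1->0,1->3,2->3] -> levels [6 5 6 8]
Step 5: flows [0->1,3->1,3->2] -> levels [5 7 7 6]
  -> period-2 cycle: step 5 state = step 3 state
  -> state at step 7: (7-3) mod 2 = 0, same as step 3 -> [5 7 7 6]

Answer: 5 7 7 6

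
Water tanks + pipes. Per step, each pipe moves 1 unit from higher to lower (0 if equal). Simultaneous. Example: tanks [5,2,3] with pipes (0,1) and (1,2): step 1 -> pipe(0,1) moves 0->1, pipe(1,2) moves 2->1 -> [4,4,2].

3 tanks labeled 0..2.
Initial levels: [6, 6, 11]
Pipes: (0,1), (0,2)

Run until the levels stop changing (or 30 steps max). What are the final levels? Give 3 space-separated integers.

Answer: 7 8 8

Derivation:
Step 1: flows [0=1,2->0] -> levels [7 6 10]
Step 2: flows [0->1,2->0] -> levels [7 7 9]
Step 3: flows [0=1,2->0] -> levels [8 7 8]
Step 4: flows [0->1,0=2] -> levels [7 8 8]
Step 5: flows [1->0,2->0] -> levels [9 7 7]
Step 6: flows [0->1,0->2] -> levels [7 8 8]
  -> period-2 cycle: step 6 state = step 4 state; never stabilizes
  -> state at step 30: (30-4) mod 2 = 0, same as step 4 -> [7 8 8]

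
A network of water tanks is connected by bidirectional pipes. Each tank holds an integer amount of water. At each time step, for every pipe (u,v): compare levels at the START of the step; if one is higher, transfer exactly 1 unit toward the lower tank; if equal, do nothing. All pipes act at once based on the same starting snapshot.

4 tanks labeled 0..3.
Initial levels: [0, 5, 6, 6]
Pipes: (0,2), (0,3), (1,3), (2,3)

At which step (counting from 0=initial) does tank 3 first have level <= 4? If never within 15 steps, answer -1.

Answer: 1

Derivation:
Step 1: flows [2->0,3->0,3->1,2=3] -> levels [2 6 5 4]
Tank 3 first reaches <=4 at step 1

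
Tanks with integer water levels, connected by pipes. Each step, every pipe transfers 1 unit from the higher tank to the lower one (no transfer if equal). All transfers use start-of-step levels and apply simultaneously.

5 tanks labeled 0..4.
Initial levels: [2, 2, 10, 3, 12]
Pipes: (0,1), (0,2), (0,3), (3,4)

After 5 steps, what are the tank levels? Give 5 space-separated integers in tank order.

Step 1: flows [0=1,2->0,3->0,4->3] -> levels [4 2 9 3 11]
Step 2: flows [0->1,2->0,0->3,4->3] -> levels [3 3 8 5 10]
Step 3: flows [0=1,2->0,3->0,4->3] -> levels [5 3 7 5 9]
Step 4: flows [0->1,2->0,0=3,4->3] -> levels [5 4 6 6 8]
Step 5: flows [0->1,2->0,3->0,4->3] -> levels [6 5 5 6 7]

Answer: 6 5 5 6 7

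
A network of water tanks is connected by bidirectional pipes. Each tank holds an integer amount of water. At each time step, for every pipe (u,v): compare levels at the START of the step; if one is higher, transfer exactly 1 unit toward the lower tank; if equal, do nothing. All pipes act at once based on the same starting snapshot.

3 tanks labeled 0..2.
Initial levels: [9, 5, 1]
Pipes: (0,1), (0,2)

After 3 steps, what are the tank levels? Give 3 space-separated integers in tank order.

Answer: 5 6 4

Derivation:
Step 1: flows [0->1,0->2] -> levels [7 6 2]
Step 2: flows [0->1,0->2] -> levels [5 7 3]
Step 3: flows [1->0,0->2] -> levels [5 6 4]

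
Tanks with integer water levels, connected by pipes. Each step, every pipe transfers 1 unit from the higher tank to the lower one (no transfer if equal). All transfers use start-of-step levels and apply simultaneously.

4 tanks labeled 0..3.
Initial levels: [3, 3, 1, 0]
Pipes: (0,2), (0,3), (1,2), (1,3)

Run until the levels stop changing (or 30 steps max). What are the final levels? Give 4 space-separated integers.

Answer: 3 3 1 0

Derivation:
Step 1: flows [0->2,0->3,1->2,1->3] -> levels [1 1 3 2]
Step 2: flows [2->0,3->0,2->1,3->1] -> levels [3 3 1 0]
  -> period-2 cycle: step 2 state = step 0 state; never stabilizes
  -> state at step 30: (30-0) mod 2 = 0, same as step 0 -> [3 3 1 0]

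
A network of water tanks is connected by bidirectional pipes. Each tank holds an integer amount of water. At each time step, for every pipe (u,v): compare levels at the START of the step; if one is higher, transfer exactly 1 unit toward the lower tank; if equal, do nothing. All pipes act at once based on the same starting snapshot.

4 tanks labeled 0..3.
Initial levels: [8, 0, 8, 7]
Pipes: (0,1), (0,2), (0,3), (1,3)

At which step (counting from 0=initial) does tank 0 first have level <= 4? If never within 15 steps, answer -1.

Step 1: flows [0->1,0=2,0->3,3->1] -> levels [6 2 8 7]
Step 2: flows [0->1,2->0,3->0,3->1] -> levels [7 4 7 5]
Step 3: flows [0->1,0=2,0->3,3->1] -> levels [5 6 7 5]
Step 4: flows [1->0,2->0,0=3,1->3] -> levels [7 4 6 6]
Step 5: flows [0->1,0->2,0->3,3->1] -> levels [4 6 7 6]
Tank 0 first reaches <=4 at step 5

Answer: 5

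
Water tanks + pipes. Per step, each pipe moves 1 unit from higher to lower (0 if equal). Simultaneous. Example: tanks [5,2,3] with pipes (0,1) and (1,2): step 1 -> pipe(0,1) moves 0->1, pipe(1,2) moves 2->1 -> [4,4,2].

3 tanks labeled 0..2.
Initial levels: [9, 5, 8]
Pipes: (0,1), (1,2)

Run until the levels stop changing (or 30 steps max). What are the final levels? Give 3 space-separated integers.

Answer: 7 8 7

Derivation:
Step 1: flows [0->1,2->1] -> levels [8 7 7]
Step 2: flows [0->1,1=2] -> levels [7 8 7]
Step 3: flows [1->0,1->2] -> levels [8 6 8]
Step 4: flows [0->1,2->1] -> levels [7 8 7]
  -> period-2 cycle: step 4 state = step 2 state; never stabilizes
  -> state at step 30: (30-2) mod 2 = 0, same as step 2 -> [7 8 7]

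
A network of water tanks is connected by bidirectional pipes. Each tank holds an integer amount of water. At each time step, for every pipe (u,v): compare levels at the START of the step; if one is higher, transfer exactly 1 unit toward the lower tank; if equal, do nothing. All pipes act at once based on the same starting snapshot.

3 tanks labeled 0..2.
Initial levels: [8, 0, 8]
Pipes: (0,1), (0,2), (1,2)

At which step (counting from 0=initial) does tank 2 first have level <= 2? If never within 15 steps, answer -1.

Answer: -1

Derivation:
Step 1: flows [0->1,0=2,2->1] -> levels [7 2 7]
Step 2: flows [0->1,0=2,2->1] -> levels [6 4 6]
Step 3: flows [0->1,0=2,2->1] -> levels [5 6 5]
Step 4: flows [1->0,0=2,1->2] -> levels [6 4 6]
  -> period-2 cycle (repeats step 2); tank 2 never drops to <=2
Tank 2 never reaches <=2 within 15 steps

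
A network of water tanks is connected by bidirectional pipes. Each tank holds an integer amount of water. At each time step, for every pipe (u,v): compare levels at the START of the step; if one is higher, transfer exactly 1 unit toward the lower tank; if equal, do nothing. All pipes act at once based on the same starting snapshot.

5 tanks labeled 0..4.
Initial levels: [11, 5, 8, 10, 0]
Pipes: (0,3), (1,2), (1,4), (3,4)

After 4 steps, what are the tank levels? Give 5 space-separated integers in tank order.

Answer: 9 6 5 8 6

Derivation:
Step 1: flows [0->3,2->1,1->4,3->4] -> levels [10 5 7 10 2]
Step 2: flows [0=3,2->1,1->4,3->4] -> levels [10 5 6 9 4]
Step 3: flows [0->3,2->1,1->4,3->4] -> levels [9 5 5 9 6]
Step 4: flows [0=3,1=2,4->1,3->4] -> levels [9 6 5 8 6]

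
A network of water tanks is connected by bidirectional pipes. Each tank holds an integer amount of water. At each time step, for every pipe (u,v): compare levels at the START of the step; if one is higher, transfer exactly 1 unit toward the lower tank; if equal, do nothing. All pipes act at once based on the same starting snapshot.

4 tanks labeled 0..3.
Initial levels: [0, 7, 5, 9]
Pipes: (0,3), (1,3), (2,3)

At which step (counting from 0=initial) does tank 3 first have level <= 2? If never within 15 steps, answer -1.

Answer: -1

Derivation:
Step 1: flows [3->0,3->1,3->2] -> levels [1 8 6 6]
Step 2: flows [3->0,1->3,2=3] -> levels [2 7 6 6]
Step 3: flows [3->0,1->3,2=3] -> levels [3 6 6 6]
Step 4: flows [3->0,1=3,2=3] -> levels [4 6 6 5]
Step 5: flows [3->0,1->3,2->3] -> levels [5 5 5 6]
Step 6: flows [3->0,3->1,3->2] -> levels [6 6 6 3]
Step 7: flows [0->3,1->3,2->3] -> levels [5 5 5 6]
  -> period-2 cycle (repeats step 5); tank 3 never drops to <=2
Tank 3 never reaches <=2 within 15 steps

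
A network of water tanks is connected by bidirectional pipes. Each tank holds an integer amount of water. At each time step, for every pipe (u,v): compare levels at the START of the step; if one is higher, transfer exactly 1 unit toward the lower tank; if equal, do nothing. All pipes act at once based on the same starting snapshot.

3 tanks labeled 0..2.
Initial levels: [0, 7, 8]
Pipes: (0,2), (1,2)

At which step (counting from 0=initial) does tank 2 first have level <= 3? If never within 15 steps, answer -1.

Step 1: flows [2->0,2->1] -> levels [1 8 6]
Step 2: flows [2->0,1->2] -> levels [2 7 6]
Step 3: flows [2->0,1->2] -> levels [3 6 6]
Step 4: flows [2->0,1=2] -> levels [4 6 5]
Step 5: flows [2->0,1->2] -> levels [5 5 5]
Step 6: flows [0=2,1=2] -> levels [5 5 5]
  -> stable; tank 2 stays at 5 > 3
Tank 2 never reaches <=3 within 15 steps

Answer: -1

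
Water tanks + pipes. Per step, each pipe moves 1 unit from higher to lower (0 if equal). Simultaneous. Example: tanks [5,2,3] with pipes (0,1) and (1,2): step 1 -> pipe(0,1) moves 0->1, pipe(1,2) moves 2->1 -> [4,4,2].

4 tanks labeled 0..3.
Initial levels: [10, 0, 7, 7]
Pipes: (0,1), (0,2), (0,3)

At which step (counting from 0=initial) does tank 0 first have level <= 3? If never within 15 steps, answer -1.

Step 1: flows [0->1,0->2,0->3] -> levels [7 1 8 8]
Step 2: flows [0->1,2->0,3->0] -> levels [8 2 7 7]
Step 3: flows [0->1,0->2,0->3] -> levels [5 3 8 8]
Step 4: flows [0->1,2->0,3->0] -> levels [6 4 7 7]
Step 5: flows [0->1,2->0,3->0] -> levels [7 5 6 6]
Step 6: flows [0->1,0->2,0->3] -> levels [4 6 7 7]
Step 7: flows [1->0,2->0,3->0] -> levels [7 5 6 6]
  -> period-2 cycle (repeats step 5); tank 0 never drops to <=3
Tank 0 never reaches <=3 within 15 steps

Answer: -1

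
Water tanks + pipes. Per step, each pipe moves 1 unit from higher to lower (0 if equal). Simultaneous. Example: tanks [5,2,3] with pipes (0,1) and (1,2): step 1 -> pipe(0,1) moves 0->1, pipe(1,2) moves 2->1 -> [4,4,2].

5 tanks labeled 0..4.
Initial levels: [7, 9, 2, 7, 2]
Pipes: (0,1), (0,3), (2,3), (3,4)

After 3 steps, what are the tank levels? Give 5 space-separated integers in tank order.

Step 1: flows [1->0,0=3,3->2,3->4] -> levels [8 8 3 5 3]
Step 2: flows [0=1,0->3,3->2,3->4] -> levels [7 8 4 4 4]
Step 3: flows [1->0,0->3,2=3,3=4] -> levels [7 7 4 5 4]

Answer: 7 7 4 5 4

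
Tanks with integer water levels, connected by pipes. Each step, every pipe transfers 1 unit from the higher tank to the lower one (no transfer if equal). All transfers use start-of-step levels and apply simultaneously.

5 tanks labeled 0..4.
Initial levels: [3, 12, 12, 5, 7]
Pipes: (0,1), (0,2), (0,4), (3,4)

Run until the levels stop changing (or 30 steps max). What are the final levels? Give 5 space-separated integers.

Step 1: flows [1->0,2->0,4->0,4->3] -> levels [6 11 11 6 5]
Step 2: flows [1->0,2->0,0->4,3->4] -> levels [7 10 10 5 7]
Step 3: flows [1->0,2->0,0=4,4->3] -> levels [9 9 9 6 6]
Step 4: flows [0=1,0=2,0->4,3=4] -> levels [8 9 9 6 7]
Step 5: flows [1->0,2->0,0->4,4->3] -> levels [9 8 8 7 7]
Step 6: flows [0->1,0->2,0->4,3=4] -> levels [6 9 9 7 8]
Step 7: flows [1->0,2->0,4->0,4->3] -> levels [9 8 8 8 6]
Step 8: flows [0->1,0->2,0->4,3->4] -> levels [6 9 9 7 8]
  -> period-2 cycle: step 8 state = step 6 state; never stabilizes
  -> state at step 30: (30-6) mod 2 = 0, same as step 6 -> [6 9 9 7 8]

Answer: 6 9 9 7 8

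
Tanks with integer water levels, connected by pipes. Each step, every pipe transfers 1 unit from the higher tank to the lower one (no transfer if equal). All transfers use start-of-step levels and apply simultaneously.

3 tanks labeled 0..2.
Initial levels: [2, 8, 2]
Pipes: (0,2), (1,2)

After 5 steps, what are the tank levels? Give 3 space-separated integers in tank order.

Answer: 4 4 4

Derivation:
Step 1: flows [0=2,1->2] -> levels [2 7 3]
Step 2: flows [2->0,1->2] -> levels [3 6 3]
Step 3: flows [0=2,1->2] -> levels [3 5 4]
Step 4: flows [2->0,1->2] -> levels [4 4 4]
Step 5: flows [0=2,1=2] -> levels [4 4 4]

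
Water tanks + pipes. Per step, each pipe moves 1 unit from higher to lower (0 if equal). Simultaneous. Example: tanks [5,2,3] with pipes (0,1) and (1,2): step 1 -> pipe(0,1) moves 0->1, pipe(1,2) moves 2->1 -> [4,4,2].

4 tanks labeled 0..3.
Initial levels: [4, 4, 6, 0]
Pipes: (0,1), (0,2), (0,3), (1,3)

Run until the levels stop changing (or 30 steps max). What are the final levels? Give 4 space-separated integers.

Step 1: flows [0=1,2->0,0->3,1->3] -> levels [4 3 5 2]
Step 2: flows [0->1,2->0,0->3,1->3] -> levels [3 3 4 4]
Step 3: flows [0=1,2->0,3->0,3->1] -> levels [5 4 3 2]
Step 4: flows [0->1,0->2,0->3,1->3] -> levels [2 4 4 4]
Step 5: flows [1->0,2->0,3->0,1=3] -> levels [5 3 3 3]
Step 6: flows [0->1,0->2,0->3,1=3] -> levels [2 4 4 4]
  -> period-2 cycle: step 6 state = step 4 state; never stabilizes
  -> state at step 30: (30-4) mod 2 = 0, same as step 4 -> [2 4 4 4]

Answer: 2 4 4 4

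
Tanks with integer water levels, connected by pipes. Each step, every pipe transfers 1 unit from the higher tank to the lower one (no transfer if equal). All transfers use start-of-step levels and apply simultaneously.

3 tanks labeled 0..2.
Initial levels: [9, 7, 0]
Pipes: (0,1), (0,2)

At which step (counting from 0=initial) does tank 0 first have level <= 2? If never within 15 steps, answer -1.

Answer: -1

Derivation:
Step 1: flows [0->1,0->2] -> levels [7 8 1]
Step 2: flows [1->0,0->2] -> levels [7 7 2]
Step 3: flows [0=1,0->2] -> levels [6 7 3]
Step 4: flows [1->0,0->2] -> levels [6 6 4]
Step 5: flows [0=1,0->2] -> levels [5 6 5]
Step 6: flows [1->0,0=2] -> levels [6 5 5]
Step 7: flows [0->1,0->2] -> levels [4 6 6]
Step 8: flows [1->0,2->0] -> levels [6 5 5]
  -> period-2 cycle (repeats step 6); tank 0 never drops to <=2
Tank 0 never reaches <=2 within 15 steps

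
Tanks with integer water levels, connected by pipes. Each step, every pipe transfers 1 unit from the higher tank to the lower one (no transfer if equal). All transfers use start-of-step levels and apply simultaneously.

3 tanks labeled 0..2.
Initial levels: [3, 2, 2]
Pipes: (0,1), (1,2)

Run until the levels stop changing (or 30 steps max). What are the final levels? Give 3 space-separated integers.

Step 1: flows [0->1,1=2] -> levels [2 3 2]
Step 2: flows [1->0,1->2] -> levels [3 1 3]
Step 3: flows [0->1,2->1] -> levels [2 3 2]
  -> period-2 cycle: step 3 state = step 1 state; never stabilizes
  -> state at step 30: (30-1) mod 2 = 1, same as step 2 -> [3 1 3]

Answer: 3 1 3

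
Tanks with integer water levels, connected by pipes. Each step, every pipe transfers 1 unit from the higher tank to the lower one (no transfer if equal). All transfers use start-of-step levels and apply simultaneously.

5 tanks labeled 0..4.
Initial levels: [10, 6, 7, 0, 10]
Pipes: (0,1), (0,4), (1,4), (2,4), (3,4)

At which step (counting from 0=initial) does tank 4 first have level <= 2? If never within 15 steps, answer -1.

Answer: -1

Derivation:
Step 1: flows [0->1,0=4,4->1,4->2,4->3] -> levels [9 8 8 1 7]
Step 2: flows [0->1,0->4,1->4,2->4,4->3] -> levels [7 8 7 2 9]
Step 3: flows [1->0,4->0,4->1,4->2,4->3] -> levels [9 8 8 3 5]
Step 4: flows [0->1,0->4,1->4,2->4,4->3] -> levels [7 8 7 4 7]
Step 5: flows [1->0,0=4,1->4,2=4,4->3] -> levels [8 6 7 5 7]
Step 6: flows [0->1,0->4,4->1,2=4,4->3] -> levels [6 8 7 6 6]
Step 7: flows [1->0,0=4,1->4,2->4,3=4] -> levels [7 6 6 6 8]
Step 8: flows [0->1,4->0,4->1,4->2,4->3] -> levels [7 8 7 7 4]
Step 9: flows [1->0,0->4,1->4,2->4,3->4] -> levels [7 6 6 6 8]
  -> period-2 cycle (repeats step 7); tank 4 never drops to <=2
Tank 4 never reaches <=2 within 15 steps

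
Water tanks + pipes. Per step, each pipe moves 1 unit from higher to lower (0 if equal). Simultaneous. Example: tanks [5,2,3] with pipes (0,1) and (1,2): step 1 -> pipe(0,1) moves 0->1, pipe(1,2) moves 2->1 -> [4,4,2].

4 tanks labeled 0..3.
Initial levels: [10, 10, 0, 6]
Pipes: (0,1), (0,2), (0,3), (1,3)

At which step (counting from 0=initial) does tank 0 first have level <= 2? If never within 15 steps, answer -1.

Answer: -1

Derivation:
Step 1: flows [0=1,0->2,0->3,1->3] -> levels [8 9 1 8]
Step 2: flows [1->0,0->2,0=3,1->3] -> levels [8 7 2 9]
Step 3: flows [0->1,0->2,3->0,3->1] -> levels [7 9 3 7]
Step 4: flows [1->0,0->2,0=3,1->3] -> levels [7 7 4 8]
Step 5: flows [0=1,0->2,3->0,3->1] -> levels [7 8 5 6]
Step 6: flows [1->0,0->2,0->3,1->3] -> levels [6 6 6 8]
Step 7: flows [0=1,0=2,3->0,3->1] -> levels [7 7 6 6]
Step 8: flows [0=1,0->2,0->3,1->3] -> levels [5 6 7 8]
Step 9: flows [1->0,2->0,3->0,3->1] -> levels [8 6 6 6]
Step 10: flows [0->1,0->2,0->3,1=3] -> levels [5 7 7 7]
Step 11: flows [1->0,2->0,3->0,1=3] -> levels [8 6 6 6]
  -> period-2 cycle (repeats step 9); tank 0 never drops to <=2
Tank 0 never reaches <=2 within 15 steps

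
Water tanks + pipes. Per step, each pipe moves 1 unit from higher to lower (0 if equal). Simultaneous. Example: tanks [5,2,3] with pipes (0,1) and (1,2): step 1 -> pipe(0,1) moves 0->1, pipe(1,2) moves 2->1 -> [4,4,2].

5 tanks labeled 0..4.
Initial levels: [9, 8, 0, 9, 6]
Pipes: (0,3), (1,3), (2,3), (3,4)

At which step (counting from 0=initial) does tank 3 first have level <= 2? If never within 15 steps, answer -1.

Answer: -1

Derivation:
Step 1: flows [0=3,3->1,3->2,3->4] -> levels [9 9 1 6 7]
Step 2: flows [0->3,1->3,3->2,4->3] -> levels [8 8 2 8 6]
Step 3: flows [0=3,1=3,3->2,3->4] -> levels [8 8 3 6 7]
Step 4: flows [0->3,1->3,3->2,4->3] -> levels [7 7 4 8 6]
Step 5: flows [3->0,3->1,3->2,3->4] -> levels [8 8 5 4 7]
Step 6: flows [0->3,1->3,2->3,4->3] -> levels [7 7 4 8 6]
  -> period-2 cycle (repeats step 4); tank 3 never drops to <=2
Tank 3 never reaches <=2 within 15 steps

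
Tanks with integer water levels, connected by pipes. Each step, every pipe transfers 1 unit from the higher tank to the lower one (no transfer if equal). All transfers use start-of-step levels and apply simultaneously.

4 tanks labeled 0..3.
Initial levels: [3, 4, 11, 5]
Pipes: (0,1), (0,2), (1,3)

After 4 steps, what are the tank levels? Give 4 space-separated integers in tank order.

Step 1: flows [1->0,2->0,3->1] -> levels [5 4 10 4]
Step 2: flows [0->1,2->0,1=3] -> levels [5 5 9 4]
Step 3: flows [0=1,2->0,1->3] -> levels [6 4 8 5]
Step 4: flows [0->1,2->0,3->1] -> levels [6 6 7 4]

Answer: 6 6 7 4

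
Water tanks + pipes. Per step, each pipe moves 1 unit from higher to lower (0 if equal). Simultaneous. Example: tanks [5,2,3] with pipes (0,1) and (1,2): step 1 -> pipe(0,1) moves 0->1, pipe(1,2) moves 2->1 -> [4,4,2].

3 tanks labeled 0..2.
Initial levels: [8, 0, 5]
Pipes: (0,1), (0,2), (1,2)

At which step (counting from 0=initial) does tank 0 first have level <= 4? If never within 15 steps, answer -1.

Step 1: flows [0->1,0->2,2->1] -> levels [6 2 5]
Step 2: flows [0->1,0->2,2->1] -> levels [4 4 5]
Tank 0 first reaches <=4 at step 2

Answer: 2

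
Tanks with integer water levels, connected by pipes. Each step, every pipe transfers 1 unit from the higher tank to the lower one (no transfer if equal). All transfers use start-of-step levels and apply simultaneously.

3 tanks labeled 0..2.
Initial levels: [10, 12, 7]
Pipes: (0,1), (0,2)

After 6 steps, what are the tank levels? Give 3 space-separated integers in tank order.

Answer: 11 9 9

Derivation:
Step 1: flows [1->0,0->2] -> levels [10 11 8]
Step 2: flows [1->0,0->2] -> levels [10 10 9]
Step 3: flows [0=1,0->2] -> levels [9 10 10]
Step 4: flows [1->0,2->0] -> levels [11 9 9]
Step 5: flows [0->1,0->2] -> levels [9 10 10]
  -> period-2 cycle: step 5 state = step 3 state
  -> state at step 6: (6-3) mod 2 = 1, same as step 4 -> [11 9 9]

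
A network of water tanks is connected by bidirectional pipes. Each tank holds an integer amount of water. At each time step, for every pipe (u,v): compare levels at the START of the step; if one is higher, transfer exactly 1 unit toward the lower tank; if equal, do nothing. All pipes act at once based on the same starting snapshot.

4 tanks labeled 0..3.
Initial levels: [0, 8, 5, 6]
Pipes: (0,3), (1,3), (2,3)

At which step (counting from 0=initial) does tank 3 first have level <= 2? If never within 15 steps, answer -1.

Answer: -1

Derivation:
Step 1: flows [3->0,1->3,3->2] -> levels [1 7 6 5]
Step 2: flows [3->0,1->3,2->3] -> levels [2 6 5 6]
Step 3: flows [3->0,1=3,3->2] -> levels [3 6 6 4]
Step 4: flows [3->0,1->3,2->3] -> levels [4 5 5 5]
Step 5: flows [3->0,1=3,2=3] -> levels [5 5 5 4]
Step 6: flows [0->3,1->3,2->3] -> levels [4 4 4 7]
Step 7: flows [3->0,3->1,3->2] -> levels [5 5 5 4]
  -> period-2 cycle (repeats step 5); tank 3 never drops to <=2
Tank 3 never reaches <=2 within 15 steps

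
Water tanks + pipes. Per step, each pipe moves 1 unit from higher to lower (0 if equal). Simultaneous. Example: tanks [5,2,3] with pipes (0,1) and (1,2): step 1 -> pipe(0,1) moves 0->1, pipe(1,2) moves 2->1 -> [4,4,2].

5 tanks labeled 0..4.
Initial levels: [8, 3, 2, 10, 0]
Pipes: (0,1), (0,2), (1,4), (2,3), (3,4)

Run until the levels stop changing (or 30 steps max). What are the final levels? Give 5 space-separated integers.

Answer: 6 3 4 4 6

Derivation:
Step 1: flows [0->1,0->2,1->4,3->2,3->4] -> levels [6 3 4 8 2]
Step 2: flows [0->1,0->2,1->4,3->2,3->4] -> levels [4 3 6 6 4]
Step 3: flows [0->1,2->0,4->1,2=3,3->4] -> levels [4 5 5 5 4]
Step 4: flows [1->0,2->0,1->4,2=3,3->4] -> levels [6 3 4 4 6]
Step 5: flows [0->1,0->2,4->1,2=3,4->3] -> levels [4 5 5 5 4]
  -> period-2 cycle: step 5 state = step 3 state; never stabilizes
  -> state at step 30: (30-3) mod 2 = 1, same as step 4 -> [6 3 4 4 6]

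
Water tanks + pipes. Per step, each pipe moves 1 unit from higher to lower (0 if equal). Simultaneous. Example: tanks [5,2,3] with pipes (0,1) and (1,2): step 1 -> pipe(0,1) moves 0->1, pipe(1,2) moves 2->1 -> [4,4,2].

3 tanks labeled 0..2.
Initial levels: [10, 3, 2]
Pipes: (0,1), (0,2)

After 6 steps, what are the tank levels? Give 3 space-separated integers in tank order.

Answer: 6 5 4

Derivation:
Step 1: flows [0->1,0->2] -> levels [8 4 3]
Step 2: flows [0->1,0->2] -> levels [6 5 4]
Step 3: flows [0->1,0->2] -> levels [4 6 5]
Step 4: flows [1->0,2->0] -> levels [6 5 4]
  -> period-2 cycle: step 4 state = step 2 state
  -> state at step 6: (6-2) mod 2 = 0, same as step 2 -> [6 5 4]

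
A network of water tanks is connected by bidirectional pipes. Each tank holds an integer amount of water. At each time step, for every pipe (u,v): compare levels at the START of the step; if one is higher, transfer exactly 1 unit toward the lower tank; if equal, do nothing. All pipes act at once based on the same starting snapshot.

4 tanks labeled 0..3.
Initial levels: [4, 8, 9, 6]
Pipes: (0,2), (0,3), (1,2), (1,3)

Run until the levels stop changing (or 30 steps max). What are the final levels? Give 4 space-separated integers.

Answer: 5 6 8 8

Derivation:
Step 1: flows [2->0,3->0,2->1,1->3] -> levels [6 8 7 6]
Step 2: flows [2->0,0=3,1->2,1->3] -> levels [7 6 7 7]
Step 3: flows [0=2,0=3,2->1,3->1] -> levels [7 8 6 6]
Step 4: flows [0->2,0->3,1->2,1->3] -> levels [5 6 8 8]
Step 5: flows [2->0,3->0,2->1,3->1] -> levels [7 8 6 6]
  -> period-2 cycle: step 5 state = step 3 state; never stabilizes
  -> state at step 30: (30-3) mod 2 = 1, same as step 4 -> [5 6 8 8]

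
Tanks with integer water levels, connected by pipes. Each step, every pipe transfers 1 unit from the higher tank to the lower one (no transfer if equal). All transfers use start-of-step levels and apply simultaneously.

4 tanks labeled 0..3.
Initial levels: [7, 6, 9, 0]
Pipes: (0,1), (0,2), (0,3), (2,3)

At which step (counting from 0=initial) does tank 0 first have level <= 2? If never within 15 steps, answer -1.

Answer: -1

Derivation:
Step 1: flows [0->1,2->0,0->3,2->3] -> levels [6 7 7 2]
Step 2: flows [1->0,2->0,0->3,2->3] -> levels [7 6 5 4]
Step 3: flows [0->1,0->2,0->3,2->3] -> levels [4 7 5 6]
Step 4: flows [1->0,2->0,3->0,3->2] -> levels [7 6 5 4]
  -> period-2 cycle (repeats step 2); tank 0 never drops to <=2
Tank 0 never reaches <=2 within 15 steps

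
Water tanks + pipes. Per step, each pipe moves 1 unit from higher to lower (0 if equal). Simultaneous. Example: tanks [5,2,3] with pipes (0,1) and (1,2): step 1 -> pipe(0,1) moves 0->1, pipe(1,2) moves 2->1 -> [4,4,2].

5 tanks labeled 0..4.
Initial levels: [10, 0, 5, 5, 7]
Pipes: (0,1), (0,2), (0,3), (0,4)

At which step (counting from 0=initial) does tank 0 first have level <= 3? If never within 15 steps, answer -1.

Answer: 6

Derivation:
Step 1: flows [0->1,0->2,0->3,0->4] -> levels [6 1 6 6 8]
Step 2: flows [0->1,0=2,0=3,4->0] -> levels [6 2 6 6 7]
Step 3: flows [0->1,0=2,0=3,4->0] -> levels [6 3 6 6 6]
Step 4: flows [0->1,0=2,0=3,0=4] -> levels [5 4 6 6 6]
Step 5: flows [0->1,2->0,3->0,4->0] -> levels [7 5 5 5 5]
Step 6: flows [0->1,0->2,0->3,0->4] -> levels [3 6 6 6 6]
Tank 0 first reaches <=3 at step 6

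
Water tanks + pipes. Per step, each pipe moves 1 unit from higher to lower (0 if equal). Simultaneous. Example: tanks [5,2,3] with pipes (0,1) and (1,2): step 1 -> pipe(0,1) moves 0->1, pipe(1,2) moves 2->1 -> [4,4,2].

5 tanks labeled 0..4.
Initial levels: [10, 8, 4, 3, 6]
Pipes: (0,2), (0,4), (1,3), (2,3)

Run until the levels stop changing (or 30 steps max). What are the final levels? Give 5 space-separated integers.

Step 1: flows [0->2,0->4,1->3,2->3] -> levels [8 7 4 5 7]
Step 2: flows [0->2,0->4,1->3,3->2] -> levels [6 6 6 5 8]
Step 3: flows [0=2,4->0,1->3,2->3] -> levels [7 5 5 7 7]
Step 4: flows [0->2,0=4,3->1,3->2] -> levels [6 6 7 5 7]
Step 5: flows [2->0,4->0,1->3,2->3] -> levels [8 5 5 7 6]
Step 6: flows [0->2,0->4,3->1,3->2] -> levels [6 6 7 5 7]
  -> period-2 cycle: step 6 state = step 4 state; never stabilizes
  -> state at step 30: (30-4) mod 2 = 0, same as step 4 -> [6 6 7 5 7]

Answer: 6 6 7 5 7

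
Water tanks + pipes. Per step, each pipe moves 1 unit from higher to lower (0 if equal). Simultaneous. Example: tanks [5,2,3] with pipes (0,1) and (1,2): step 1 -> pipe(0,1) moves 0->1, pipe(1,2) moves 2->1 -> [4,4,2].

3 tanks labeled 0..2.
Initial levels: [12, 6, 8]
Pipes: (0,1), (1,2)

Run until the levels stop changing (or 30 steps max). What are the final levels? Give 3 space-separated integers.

Answer: 9 8 9

Derivation:
Step 1: flows [0->1,2->1] -> levels [11 8 7]
Step 2: flows [0->1,1->2] -> levels [10 8 8]
Step 3: flows [0->1,1=2] -> levels [9 9 8]
Step 4: flows [0=1,1->2] -> levels [9 8 9]
Step 5: flows [0->1,2->1] -> levels [8 10 8]
Step 6: flows [1->0,1->2] -> levels [9 8 9]
  -> period-2 cycle: step 6 state = step 4 state; never stabilizes
  -> state at step 30: (30-4) mod 2 = 0, same as step 4 -> [9 8 9]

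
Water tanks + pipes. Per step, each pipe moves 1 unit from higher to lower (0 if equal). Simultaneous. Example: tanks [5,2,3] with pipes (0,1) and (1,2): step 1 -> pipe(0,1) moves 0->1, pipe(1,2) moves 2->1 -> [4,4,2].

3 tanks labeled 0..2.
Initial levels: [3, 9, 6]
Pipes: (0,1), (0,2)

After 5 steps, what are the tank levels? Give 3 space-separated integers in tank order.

Step 1: flows [1->0,2->0] -> levels [5 8 5]
Step 2: flows [1->0,0=2] -> levels [6 7 5]
Step 3: flows [1->0,0->2] -> levels [6 6 6]
Step 4: flows [0=1,0=2] -> levels [6 6 6]
  -> stable; steps 5..5 unchanged -> [6 6 6]

Answer: 6 6 6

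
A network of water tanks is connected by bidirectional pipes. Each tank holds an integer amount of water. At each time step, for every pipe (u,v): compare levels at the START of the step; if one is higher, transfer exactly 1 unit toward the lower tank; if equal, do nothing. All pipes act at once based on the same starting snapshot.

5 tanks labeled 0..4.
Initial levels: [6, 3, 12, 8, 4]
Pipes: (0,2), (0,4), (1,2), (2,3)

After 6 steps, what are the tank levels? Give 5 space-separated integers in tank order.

Answer: 5 6 8 7 7

Derivation:
Step 1: flows [2->0,0->4,2->1,2->3] -> levels [6 4 9 9 5]
Step 2: flows [2->0,0->4,2->1,2=3] -> levels [6 5 7 9 6]
Step 3: flows [2->0,0=4,2->1,3->2] -> levels [7 6 6 8 6]
Step 4: flows [0->2,0->4,1=2,3->2] -> levels [5 6 8 7 7]
Step 5: flows [2->0,4->0,2->1,2->3] -> levels [7 7 5 8 6]
Step 6: flows [0->2,0->4,1->2,3->2] -> levels [5 6 8 7 7]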